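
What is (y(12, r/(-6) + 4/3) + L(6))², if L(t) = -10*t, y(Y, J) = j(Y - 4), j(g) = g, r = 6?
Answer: 2704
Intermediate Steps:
y(Y, J) = -4 + Y (y(Y, J) = Y - 4 = -4 + Y)
(y(12, r/(-6) + 4/3) + L(6))² = ((-4 + 12) - 10*6)² = (8 - 60)² = (-52)² = 2704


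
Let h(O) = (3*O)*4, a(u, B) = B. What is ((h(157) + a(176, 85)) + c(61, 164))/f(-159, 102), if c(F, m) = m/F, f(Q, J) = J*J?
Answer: 40091/211548 ≈ 0.18951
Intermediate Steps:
f(Q, J) = J²
h(O) = 12*O
((h(157) + a(176, 85)) + c(61, 164))/f(-159, 102) = ((12*157 + 85) + 164/61)/(102²) = ((1884 + 85) + 164*(1/61))/10404 = (1969 + 164/61)*(1/10404) = (120273/61)*(1/10404) = 40091/211548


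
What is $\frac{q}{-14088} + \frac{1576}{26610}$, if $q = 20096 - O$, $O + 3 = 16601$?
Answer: $- \frac{5906591}{31240140} \approx -0.18907$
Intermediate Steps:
$O = 16598$ ($O = -3 + 16601 = 16598$)
$q = 3498$ ($q = 20096 - 16598 = 3498$)
$\frac{q}{-14088} + \frac{1576}{26610} = \frac{3498}{-14088} + \frac{1576}{26610} = 3498 \left(- \frac{1}{14088}\right) + 1576 \cdot \frac{1}{26610} = - \frac{583}{2348} + \frac{788}{13305} = - \frac{5906591}{31240140}$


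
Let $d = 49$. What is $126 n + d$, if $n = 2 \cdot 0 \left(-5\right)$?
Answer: $49$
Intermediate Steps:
$n = 0$ ($n = 0 \left(-5\right) = 0$)
$126 n + d = 126 \cdot 0 + 49 = 0 + 49 = 49$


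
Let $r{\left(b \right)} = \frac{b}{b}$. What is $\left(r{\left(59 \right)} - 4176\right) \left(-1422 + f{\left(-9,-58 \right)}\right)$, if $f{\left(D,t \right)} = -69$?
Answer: $6224925$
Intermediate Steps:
$r{\left(b \right)} = 1$
$\left(r{\left(59 \right)} - 4176\right) \left(-1422 + f{\left(-9,-58 \right)}\right) = \left(1 - 4176\right) \left(-1422 - 69\right) = \left(-4175\right) \left(-1491\right) = 6224925$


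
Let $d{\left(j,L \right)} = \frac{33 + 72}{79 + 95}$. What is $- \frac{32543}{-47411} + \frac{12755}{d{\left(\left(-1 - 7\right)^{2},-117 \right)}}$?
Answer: $\frac{1002152077}{47411} \approx 21138.0$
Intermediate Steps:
$d{\left(j,L \right)} = \frac{35}{58}$ ($d{\left(j,L \right)} = \frac{105}{174} = 105 \cdot \frac{1}{174} = \frac{35}{58}$)
$- \frac{32543}{-47411} + \frac{12755}{d{\left(\left(-1 - 7\right)^{2},-117 \right)}} = - \frac{32543}{-47411} + \frac{12755}{\frac{35}{58}} = \left(-32543\right) \left(- \frac{1}{47411}\right) + 12755 \cdot \frac{58}{35} = \frac{4649}{6773} + \frac{147958}{7} = \frac{1002152077}{47411}$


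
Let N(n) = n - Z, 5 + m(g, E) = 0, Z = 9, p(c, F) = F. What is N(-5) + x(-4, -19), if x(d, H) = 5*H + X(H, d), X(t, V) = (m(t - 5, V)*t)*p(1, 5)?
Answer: 366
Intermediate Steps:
m(g, E) = -5 (m(g, E) = -5 + 0 = -5)
X(t, V) = -25*t (X(t, V) = -5*t*5 = -25*t)
N(n) = -9 + n (N(n) = n - 1*9 = n - 9 = -9 + n)
x(d, H) = -20*H (x(d, H) = 5*H - 25*H = -20*H)
N(-5) + x(-4, -19) = (-9 - 5) - 20*(-19) = -14 + 380 = 366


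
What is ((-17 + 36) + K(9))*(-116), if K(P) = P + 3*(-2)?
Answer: -2552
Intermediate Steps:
K(P) = -6 + P (K(P) = P - 6 = -6 + P)
((-17 + 36) + K(9))*(-116) = ((-17 + 36) + (-6 + 9))*(-116) = (19 + 3)*(-116) = 22*(-116) = -2552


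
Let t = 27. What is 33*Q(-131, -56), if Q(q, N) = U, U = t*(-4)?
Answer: -3564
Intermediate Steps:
U = -108 (U = 27*(-4) = -108)
Q(q, N) = -108
33*Q(-131, -56) = 33*(-108) = -3564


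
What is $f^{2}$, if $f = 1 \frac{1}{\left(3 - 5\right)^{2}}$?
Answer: $\frac{1}{16} \approx 0.0625$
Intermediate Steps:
$f = \frac{1}{4}$ ($f = 1 \frac{1}{\left(-2\right)^{2}} = 1 \cdot \frac{1}{4} = \frac{1}{4} \approx 0.25$)
$f^{2} = \left(\frac{1}{4}\right)^{2} = \frac{1}{16}$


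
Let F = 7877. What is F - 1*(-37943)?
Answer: 45820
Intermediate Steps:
F - 1*(-37943) = 7877 - 1*(-37943) = 7877 + 37943 = 45820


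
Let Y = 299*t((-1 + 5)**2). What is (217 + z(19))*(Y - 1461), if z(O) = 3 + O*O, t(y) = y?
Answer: 1930663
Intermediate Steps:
z(O) = 3 + O**2
Y = 4784 (Y = 299*(-1 + 5)**2 = 299*4**2 = 299*16 = 4784)
(217 + z(19))*(Y - 1461) = (217 + (3 + 19**2))*(4784 - 1461) = (217 + (3 + 361))*3323 = (217 + 364)*3323 = 581*3323 = 1930663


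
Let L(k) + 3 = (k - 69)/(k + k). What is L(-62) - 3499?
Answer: -434117/124 ≈ -3500.9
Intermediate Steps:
L(k) = -3 + (-69 + k)/(2*k) (L(k) = -3 + (k - 69)/(k + k) = -3 + (-69 + k)/((2*k)) = -3 + (-69 + k)*(1/(2*k)) = -3 + (-69 + k)/(2*k))
L(-62) - 3499 = (½)*(-69 - 5*(-62))/(-62) - 3499 = (½)*(-1/62)*(-69 + 310) - 3499 = (½)*(-1/62)*241 - 3499 = -241/124 - 3499 = -434117/124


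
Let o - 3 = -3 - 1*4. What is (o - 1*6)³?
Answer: -1000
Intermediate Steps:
o = -4 (o = 3 + (-3 - 1*4) = 3 + (-3 - 4) = 3 - 7 = -4)
(o - 1*6)³ = (-4 - 1*6)³ = (-4 - 6)³ = (-10)³ = -1000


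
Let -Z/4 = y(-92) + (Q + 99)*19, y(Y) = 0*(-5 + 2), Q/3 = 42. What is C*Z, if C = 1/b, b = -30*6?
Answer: 95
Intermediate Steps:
Q = 126 (Q = 3*42 = 126)
y(Y) = 0 (y(Y) = 0*(-3) = 0)
b = -180
Z = -17100 (Z = -4*(0 + (126 + 99)*19) = -4*(0 + 225*19) = -4*(0 + 4275) = -4*4275 = -17100)
C = -1/180 (C = 1/(-180) = -1/180 ≈ -0.0055556)
C*Z = -1/180*(-17100) = 95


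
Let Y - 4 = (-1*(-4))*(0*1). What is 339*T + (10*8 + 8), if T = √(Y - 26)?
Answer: 88 + 339*I*√22 ≈ 88.0 + 1590.1*I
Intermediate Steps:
Y = 4 (Y = 4 + (-1*(-4))*(0*1) = 4 + 4*0 = 4 + 0 = 4)
T = I*√22 (T = √(4 - 26) = √(-22) = I*√22 ≈ 4.6904*I)
339*T + (10*8 + 8) = 339*(I*√22) + (10*8 + 8) = 339*I*√22 + (80 + 8) = 339*I*√22 + 88 = 88 + 339*I*√22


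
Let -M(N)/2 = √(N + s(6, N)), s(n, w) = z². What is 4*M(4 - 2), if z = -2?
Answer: -8*√6 ≈ -19.596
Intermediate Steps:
s(n, w) = 4 (s(n, w) = (-2)² = 4)
M(N) = -2*√(4 + N) (M(N) = -2*√(N + 4) = -2*√(4 + N))
4*M(4 - 2) = 4*(-2*√(4 + (4 - 2))) = 4*(-2*√(4 + 2)) = 4*(-2*√6) = -8*√6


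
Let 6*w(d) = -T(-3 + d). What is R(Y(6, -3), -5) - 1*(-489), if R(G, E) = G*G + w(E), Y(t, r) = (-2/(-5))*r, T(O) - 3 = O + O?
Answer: 73891/150 ≈ 492.61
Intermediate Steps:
T(O) = 3 + 2*O (T(O) = 3 + (O + O) = 3 + 2*O)
w(d) = ½ - d/3 (w(d) = (-(3 + 2*(-3 + d)))/6 = (-(3 + (-6 + 2*d)))/6 = (-(-3 + 2*d))/6 = (3 - 2*d)/6 = ½ - d/3)
Y(t, r) = 2*r/5 (Y(t, r) = (-2*(-⅕))*r = 2*r/5)
R(G, E) = ½ + G² - E/3 (R(G, E) = G*G + (½ - E/3) = G² + (½ - E/3) = ½ + G² - E/3)
R(Y(6, -3), -5) - 1*(-489) = (½ + ((⅖)*(-3))² - ⅓*(-5)) - 1*(-489) = (½ + (-6/5)² + 5/3) + 489 = (½ + 36/25 + 5/3) + 489 = 541/150 + 489 = 73891/150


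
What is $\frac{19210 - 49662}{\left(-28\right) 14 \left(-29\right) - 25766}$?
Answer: $\frac{662}{313} \approx 2.115$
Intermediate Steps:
$\frac{19210 - 49662}{\left(-28\right) 14 \left(-29\right) - 25766} = - \frac{30452}{\left(-392\right) \left(-29\right) - 25766} = - \frac{30452}{11368 - 25766} = - \frac{30452}{-14398} = \left(-30452\right) \left(- \frac{1}{14398}\right) = \frac{662}{313}$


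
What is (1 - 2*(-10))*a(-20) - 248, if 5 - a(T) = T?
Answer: 277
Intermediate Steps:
a(T) = 5 - T
(1 - 2*(-10))*a(-20) - 248 = (1 - 2*(-10))*(5 - 1*(-20)) - 248 = (1 + 20)*(5 + 20) - 248 = 21*25 - 248 = 525 - 248 = 277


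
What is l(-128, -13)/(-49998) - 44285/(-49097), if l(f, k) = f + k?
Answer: 740361369/818250602 ≈ 0.90481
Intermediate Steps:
l(-128, -13)/(-49998) - 44285/(-49097) = (-128 - 13)/(-49998) - 44285/(-49097) = -141*(-1/49998) - 44285*(-1/49097) = 47/16666 + 44285/49097 = 740361369/818250602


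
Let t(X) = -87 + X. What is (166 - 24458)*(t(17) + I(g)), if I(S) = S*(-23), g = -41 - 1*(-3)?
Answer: -19530768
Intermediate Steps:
g = -38 (g = -41 + 3 = -38)
I(S) = -23*S
(166 - 24458)*(t(17) + I(g)) = (166 - 24458)*((-87 + 17) - 23*(-38)) = -24292*(-70 + 874) = -24292*804 = -19530768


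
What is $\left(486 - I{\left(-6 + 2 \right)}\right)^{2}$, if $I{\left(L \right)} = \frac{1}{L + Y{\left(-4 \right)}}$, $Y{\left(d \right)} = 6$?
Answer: $\frac{942841}{4} \approx 2.3571 \cdot 10^{5}$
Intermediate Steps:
$I{\left(L \right)} = \frac{1}{6 + L}$ ($I{\left(L \right)} = \frac{1}{L + 6} = \frac{1}{6 + L}$)
$\left(486 - I{\left(-6 + 2 \right)}\right)^{2} = \left(486 - \frac{1}{6 + \left(-6 + 2\right)}\right)^{2} = \left(486 - \frac{1}{6 - 4}\right)^{2} = \left(486 - \frac{1}{2}\right)^{2} = \left(\frac{971}{2}\right)^{2} = \frac{942841}{4}$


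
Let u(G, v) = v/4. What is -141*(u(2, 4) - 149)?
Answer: 20868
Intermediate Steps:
u(G, v) = v/4 (u(G, v) = v*(¼) = v/4)
-141*(u(2, 4) - 149) = -141*((¼)*4 - 149) = -141*(1 - 149) = -141*(-148) = 20868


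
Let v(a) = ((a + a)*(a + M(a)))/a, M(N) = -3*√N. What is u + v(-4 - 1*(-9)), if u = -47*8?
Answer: -366 - 6*√5 ≈ -379.42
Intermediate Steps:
u = -376
v(a) = -6*√a + 2*a (v(a) = ((a + a)*(a - 3*√a))/a = ((2*a)*(a - 3*√a))/a = (2*a*(a - 3*√a))/a = -6*√a + 2*a)
u + v(-4 - 1*(-9)) = -376 + (-6*√(-4 - 1*(-9)) + 2*(-4 - 1*(-9))) = -376 + (-6*√(-4 + 9) + 2*(-4 + 9)) = -376 + (-6*√5 + 2*5) = -376 + (-6*√5 + 10) = -376 + (10 - 6*√5) = -366 - 6*√5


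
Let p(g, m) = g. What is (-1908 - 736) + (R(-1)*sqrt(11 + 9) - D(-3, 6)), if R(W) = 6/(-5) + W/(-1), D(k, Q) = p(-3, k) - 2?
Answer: -2639 - 2*sqrt(5)/5 ≈ -2639.9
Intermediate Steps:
D(k, Q) = -5 (D(k, Q) = -3 - 2 = -5)
R(W) = -6/5 - W (R(W) = 6*(-1/5) + W*(-1) = -6/5 - W)
(-1908 - 736) + (R(-1)*sqrt(11 + 9) - D(-3, 6)) = (-1908 - 736) + ((-6/5 - 1*(-1))*sqrt(11 + 9) - 1*(-5)) = -2644 + ((-6/5 + 1)*sqrt(20) + 5) = -2644 + (-2*sqrt(5)/5 + 5) = -2644 + (5 - 2*sqrt(5)/5) = -2639 - 2*sqrt(5)/5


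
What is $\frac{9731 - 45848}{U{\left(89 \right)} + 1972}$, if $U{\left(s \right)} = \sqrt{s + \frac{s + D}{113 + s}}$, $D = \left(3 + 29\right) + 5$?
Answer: $- \frac{1798373781}{98189533} + \frac{36117 \sqrt{228563}}{196379066} \approx -18.227$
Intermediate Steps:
$D = 37$ ($D = 32 + 5 = 37$)
$U{\left(s \right)} = \sqrt{s + \frac{37 + s}{113 + s}}$ ($U{\left(s \right)} = \sqrt{s + \frac{s + 37}{113 + s}} = \sqrt{s + \frac{37 + s}{113 + s}}$)
$\frac{9731 - 45848}{U{\left(89 \right)} + 1972} = \frac{9731 - 45848}{\sqrt{\frac{37 + 89 + 89 \left(113 + 89\right)}{113 + 89}} + 1972} = - \frac{36117}{\sqrt{\frac{37 + 89 + 89 \cdot 202}{202}} + 1972} = - \frac{36117}{\sqrt{\frac{37 + 89 + 17978}{202}} + 1972} = - \frac{36117}{\sqrt{\frac{1}{202} \cdot 18104} + 1972} = - \frac{36117}{\sqrt{\frac{9052}{101}} + 1972} = - \frac{36117}{\frac{2 \sqrt{228563}}{101} + 1972} = - \frac{36117}{1972 + \frac{2 \sqrt{228563}}{101}}$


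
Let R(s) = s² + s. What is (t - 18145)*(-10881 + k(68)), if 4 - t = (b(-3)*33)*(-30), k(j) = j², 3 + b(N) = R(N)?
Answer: 94924947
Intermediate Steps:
R(s) = s + s²
b(N) = -3 + N*(1 + N)
t = 2974 (t = 4 - (-3 - 3*(1 - 3))*33*(-30) = 4 - (-3 - 3*(-2))*33*(-30) = 4 - (-3 + 6)*33*(-30) = 4 - 3*33*(-30) = 4 - 99*(-30) = 4 - 1*(-2970) = 4 + 2970 = 2974)
(t - 18145)*(-10881 + k(68)) = (2974 - 18145)*(-10881 + 68²) = -15171*(-10881 + 4624) = -15171*(-6257) = 94924947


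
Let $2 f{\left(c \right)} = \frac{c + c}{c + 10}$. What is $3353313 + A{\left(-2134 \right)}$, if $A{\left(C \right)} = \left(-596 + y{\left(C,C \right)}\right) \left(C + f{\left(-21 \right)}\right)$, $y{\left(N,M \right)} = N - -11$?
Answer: $\frac{100655150}{11} \approx 9.1505 \cdot 10^{6}$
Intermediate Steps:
$y{\left(N,M \right)} = 11 + N$ ($y{\left(N,M \right)} = N + 11 = 11 + N$)
$f{\left(c \right)} = \frac{c}{10 + c}$ ($f{\left(c \right)} = \frac{\left(c + c\right) \frac{1}{c + 10}}{2} = \frac{2 c \frac{1}{10 + c}}{2} = \frac{c}{10 + c}$)
$A{\left(C \right)} = \left(-585 + C\right) \left(\frac{21}{11} + C\right)$ ($A{\left(C \right)} = \left(-596 + \left(11 + C\right)\right) \left(C - \frac{21}{10 - 21}\right) = \left(-585 + C\right) \left(C - \frac{21}{-11}\right) = \left(-585 + C\right) \left(C - - \frac{21}{11}\right) = \left(-585 + C\right) \left(C + \frac{21}{11}\right) = \left(-585 + C\right) \left(\frac{21}{11} + C\right)$)
$3353313 + A{\left(-2134 \right)} = 3353313 - \left(- \frac{13675191}{11} - 4553956\right) = 3353313 + \left(- \frac{12285}{11} + 4553956 + 1244316\right) = 3353313 + \frac{63768707}{11} = \frac{100655150}{11}$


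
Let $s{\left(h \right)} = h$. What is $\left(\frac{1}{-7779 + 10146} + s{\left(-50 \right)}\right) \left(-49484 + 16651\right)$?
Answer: $\frac{3885752717}{2367} \approx 1.6416 \cdot 10^{6}$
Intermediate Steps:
$\left(\frac{1}{-7779 + 10146} + s{\left(-50 \right)}\right) \left(-49484 + 16651\right) = \left(\frac{1}{-7779 + 10146} - 50\right) \left(-49484 + 16651\right) = \left(\frac{1}{2367} - 50\right) \left(-32833\right) = \left(- \frac{118349}{2367}\right) \left(-32833\right) = \frac{3885752717}{2367}$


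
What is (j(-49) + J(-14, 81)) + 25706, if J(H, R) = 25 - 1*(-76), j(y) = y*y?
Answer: 28208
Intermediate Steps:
j(y) = y²
J(H, R) = 101 (J(H, R) = 25 + 76 = 101)
(j(-49) + J(-14, 81)) + 25706 = ((-49)² + 101) + 25706 = (2401 + 101) + 25706 = 2502 + 25706 = 28208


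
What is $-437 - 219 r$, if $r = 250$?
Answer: $-55187$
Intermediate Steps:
$-437 - 219 r = -437 - 54750 = -55187$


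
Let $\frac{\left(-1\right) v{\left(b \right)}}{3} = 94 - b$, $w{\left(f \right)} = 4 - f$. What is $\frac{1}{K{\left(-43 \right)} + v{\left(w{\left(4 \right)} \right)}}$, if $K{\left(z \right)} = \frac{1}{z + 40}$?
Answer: $- \frac{3}{847} \approx -0.0035419$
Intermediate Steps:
$K{\left(z \right)} = \frac{1}{40 + z}$
$v{\left(b \right)} = -282 + 3 b$ ($v{\left(b \right)} = - 3 \left(94 - b\right) = -282 + 3 b$)
$\frac{1}{K{\left(-43 \right)} + v{\left(w{\left(4 \right)} \right)}} = \frac{1}{\frac{1}{40 - 43} - \left(282 - 3 \left(4 - 4\right)\right)} = \frac{1}{\frac{1}{-3} - \left(282 - 3 \left(4 - 4\right)\right)} = \frac{1}{- \frac{1}{3} + \left(-282 + 3 \cdot 0\right)} = \frac{1}{- \frac{1}{3} + \left(-282 + 0\right)} = \frac{1}{- \frac{1}{3} - 282} = \frac{1}{- \frac{847}{3}} = - \frac{3}{847}$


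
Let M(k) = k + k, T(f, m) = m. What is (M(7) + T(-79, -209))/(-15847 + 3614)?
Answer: 15/941 ≈ 0.015940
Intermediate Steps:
M(k) = 2*k
(M(7) + T(-79, -209))/(-15847 + 3614) = (2*7 - 209)/(-15847 + 3614) = (14 - 209)/(-12233) = -195*(-1/12233) = 15/941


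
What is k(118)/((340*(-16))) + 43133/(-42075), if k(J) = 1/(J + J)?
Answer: -38322431/37382400 ≈ -1.0251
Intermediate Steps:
k(J) = 1/(2*J)
k(118)/((340*(-16))) + 43133/(-42075) = ((1/2)/118)/((340*(-16))) + 43133/(-42075) = ((1/2)*(1/118))/(-5440) + 43133*(-1/42075) = (1/236)*(-1/5440) - 43133/42075 = -1/1283840 - 43133/42075 = -38322431/37382400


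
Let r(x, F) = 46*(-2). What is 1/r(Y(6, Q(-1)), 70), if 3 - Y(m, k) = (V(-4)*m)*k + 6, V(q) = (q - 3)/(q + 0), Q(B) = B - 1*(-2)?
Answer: -1/92 ≈ -0.010870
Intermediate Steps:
Q(B) = 2 + B (Q(B) = B + 2 = 2 + B)
V(q) = (-3 + q)/q
Y(m, k) = -3 - 7*k*m/4 (Y(m, k) = 3 - ((((-3 - 4)/(-4))*m)*k + 6) = 3 - (((-¼*(-7))*m)*k + 6) = 3 - ((7*m/4)*k + 6) = 3 - (7*k*m/4 + 6) = 3 - (6 + 7*k*m/4) = 3 + (-6 - 7*k*m/4) = -3 - 7*k*m/4)
r(x, F) = -92
1/r(Y(6, Q(-1)), 70) = 1/(-92) = -1/92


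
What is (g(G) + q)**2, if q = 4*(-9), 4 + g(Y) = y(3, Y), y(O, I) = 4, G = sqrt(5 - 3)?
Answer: 1296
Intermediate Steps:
G = sqrt(2) ≈ 1.4142
g(Y) = 0 (g(Y) = -4 + 4 = 0)
q = -36
(g(G) + q)**2 = (0 - 36)**2 = (-36)**2 = 1296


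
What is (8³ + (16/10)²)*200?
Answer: 102912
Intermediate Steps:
(8³ + (16/10)²)*200 = (512 + (16*(⅒))²)*200 = (512 + (8/5)²)*200 = (512 + 64/25)*200 = (12864/25)*200 = 102912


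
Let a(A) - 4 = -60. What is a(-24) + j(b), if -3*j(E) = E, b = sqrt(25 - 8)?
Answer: -56 - sqrt(17)/3 ≈ -57.374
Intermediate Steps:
b = sqrt(17) ≈ 4.1231
j(E) = -E/3
a(A) = -56 (a(A) = 4 - 60 = -56)
a(-24) + j(b) = -56 - sqrt(17)/3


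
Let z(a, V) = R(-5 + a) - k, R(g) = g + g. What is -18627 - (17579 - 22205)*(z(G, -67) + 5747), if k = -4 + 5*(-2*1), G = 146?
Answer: 27936291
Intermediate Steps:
R(g) = 2*g
k = -14 (k = -4 + 5*(-2) = -4 - 10 = -14)
z(a, V) = 4 + 2*a (z(a, V) = 2*(-5 + a) - 1*(-14) = (-10 + 2*a) + 14 = 4 + 2*a)
-18627 - (17579 - 22205)*(z(G, -67) + 5747) = -18627 - (17579 - 22205)*((4 + 2*146) + 5747) = -18627 - (-4626)*((4 + 292) + 5747) = -18627 - (-4626)*(296 + 5747) = -18627 - (-4626)*6043 = -18627 - 1*(-27954918) = -18627 + 27954918 = 27936291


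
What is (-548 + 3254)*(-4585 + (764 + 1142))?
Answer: -7249374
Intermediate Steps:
(-548 + 3254)*(-4585 + (764 + 1142)) = 2706*(-4585 + 1906) = 2706*(-2679) = -7249374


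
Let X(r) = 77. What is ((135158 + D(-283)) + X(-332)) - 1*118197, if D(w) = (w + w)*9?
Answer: 11944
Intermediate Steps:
D(w) = 18*w (D(w) = (2*w)*9 = 18*w)
((135158 + D(-283)) + X(-332)) - 1*118197 = ((135158 + 18*(-283)) + 77) - 1*118197 = ((135158 - 5094) + 77) - 118197 = (130064 + 77) - 118197 = 130141 - 118197 = 11944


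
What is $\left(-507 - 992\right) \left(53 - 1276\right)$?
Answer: $1833277$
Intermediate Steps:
$\left(-507 - 992\right) \left(53 - 1276\right) = - 1499 \left(53 - 1276\right) = \left(-1499\right) \left(-1223\right) = 1833277$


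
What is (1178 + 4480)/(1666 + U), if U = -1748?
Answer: -69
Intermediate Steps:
(1178 + 4480)/(1666 + U) = (1178 + 4480)/(1666 - 1748) = 5658/(-82) = 5658*(-1/82) = -69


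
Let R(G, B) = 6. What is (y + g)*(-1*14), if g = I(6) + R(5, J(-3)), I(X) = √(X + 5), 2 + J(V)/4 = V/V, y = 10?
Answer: -224 - 14*√11 ≈ -270.43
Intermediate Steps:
J(V) = -4 (J(V) = -8 + 4*(V/V) = -8 + 4*1 = -8 + 4 = -4)
I(X) = √(5 + X)
g = 6 + √11 (g = √(5 + 6) + 6 = √11 + 6 = 6 + √11 ≈ 9.3166)
(y + g)*(-1*14) = (10 + (6 + √11))*(-1*14) = (16 + √11)*(-14) = -224 - 14*√11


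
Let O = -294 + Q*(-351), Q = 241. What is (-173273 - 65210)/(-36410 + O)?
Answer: 238483/121295 ≈ 1.9661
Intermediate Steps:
O = -84885 (O = -294 + 241*(-351) = -294 - 84591 = -84885)
(-173273 - 65210)/(-36410 + O) = (-173273 - 65210)/(-36410 - 84885) = -238483/(-121295) = -238483*(-1/121295) = 238483/121295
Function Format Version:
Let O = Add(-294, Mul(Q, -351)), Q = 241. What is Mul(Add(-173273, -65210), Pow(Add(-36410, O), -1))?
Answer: Rational(238483, 121295) ≈ 1.9661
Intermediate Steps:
O = -84885 (O = Add(-294, Mul(241, -351)) = Add(-294, -84591) = -84885)
Mul(Add(-173273, -65210), Pow(Add(-36410, O), -1)) = Mul(Add(-173273, -65210), Pow(Add(-36410, -84885), -1)) = Mul(-238483, Pow(-121295, -1)) = Mul(-238483, Rational(-1, 121295)) = Rational(238483, 121295)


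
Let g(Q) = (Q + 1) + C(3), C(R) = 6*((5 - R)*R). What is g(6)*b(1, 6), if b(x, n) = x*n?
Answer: 258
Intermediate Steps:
b(x, n) = n*x
C(R) = 6*R*(5 - R) (C(R) = 6*(R*(5 - R)) = 6*R*(5 - R))
g(Q) = 37 + Q (g(Q) = (Q + 1) + 6*3*(5 - 1*3) = (1 + Q) + 6*3*(5 - 3) = (1 + Q) + 6*3*2 = (1 + Q) + 36 = 37 + Q)
g(6)*b(1, 6) = (37 + 6)*(6*1) = 43*6 = 258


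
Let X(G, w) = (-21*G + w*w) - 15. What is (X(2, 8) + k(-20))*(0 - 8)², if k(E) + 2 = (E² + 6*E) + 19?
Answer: 19456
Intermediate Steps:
X(G, w) = -15 + w² - 21*G (X(G, w) = (-21*G + w²) - 15 = (w² - 21*G) - 15 = -15 + w² - 21*G)
k(E) = 17 + E² + 6*E (k(E) = -2 + ((E² + 6*E) + 19) = -2 + (19 + E² + 6*E) = 17 + E² + 6*E)
(X(2, 8) + k(-20))*(0 - 8)² = ((-15 + 8² - 21*2) + (17 + (-20)² + 6*(-20)))*(0 - 8)² = ((-15 + 64 - 42) + (17 + 400 - 120))*(-8)² = (7 + 297)*64 = 304*64 = 19456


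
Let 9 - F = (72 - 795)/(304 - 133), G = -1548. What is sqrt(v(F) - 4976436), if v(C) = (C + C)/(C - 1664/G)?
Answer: 3*I*sqrt(9047171108690)/4045 ≈ 2230.8*I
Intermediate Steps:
F = 754/57 (F = 9 - (72 - 795)/(304 - 133) = 9 - (-723)/171 = 9 - 1*(-241/57) = 9 + 241/57 = 754/57 ≈ 13.228)
v(C) = 2*C/(416/387 + C) (v(C) = (C + C)/(C - 1664/(-1548)) = (2*C)/(C - 1664*(-1/1548)) = (2*C)/(C + 416/387) = (2*C)/(416/387 + C) = 2*C/(416/387 + C))
sqrt(v(F) - 4976436) = sqrt(774*(754/57)/(416 + 387*(754/57)) - 4976436) = sqrt(774*(754/57)/(416 + 97266/19) - 4976436) = sqrt(774*(754/57)/(105170/19) - 4976436) = sqrt(774*(754/57)*(19/105170) - 4976436) = sqrt(7482/4045 - 4976436) = sqrt(-20129676138/4045) = 3*I*sqrt(9047171108690)/4045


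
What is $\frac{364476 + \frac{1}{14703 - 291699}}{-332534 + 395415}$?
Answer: $\frac{7766030315}{1339829652} \approx 5.7963$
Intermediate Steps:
$\frac{364476 + \frac{1}{14703 - 291699}}{-332534 + 395415} = \frac{364476 + \frac{1}{-276996}}{62881} = \left(364476 - \frac{1}{276996}\right) \frac{1}{62881} = \frac{100958394095}{276996} \cdot \frac{1}{62881} = \frac{7766030315}{1339829652}$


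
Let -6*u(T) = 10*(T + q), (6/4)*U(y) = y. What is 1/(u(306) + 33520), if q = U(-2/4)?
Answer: 9/297095 ≈ 3.0293e-5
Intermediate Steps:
U(y) = 2*y/3
q = -1/3 (q = 2*(-2/4)/3 = 2*(-2*1/4)/3 = (2/3)*(-1/2) = -1/3 ≈ -0.33333)
u(T) = 5/9 - 5*T/3 (u(T) = -5*(T - 1/3)/3 = -5*(-1/3 + T)/3 = -(-10/3 + 10*T)/6 = 5/9 - 5*T/3)
1/(u(306) + 33520) = 1/((5/9 - 5/3*306) + 33520) = 1/((5/9 - 510) + 33520) = 1/(-4585/9 + 33520) = 1/(297095/9) = 9/297095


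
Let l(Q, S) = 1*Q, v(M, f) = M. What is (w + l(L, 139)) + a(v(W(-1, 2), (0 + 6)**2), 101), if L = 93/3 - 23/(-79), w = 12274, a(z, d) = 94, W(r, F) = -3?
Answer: 979544/79 ≈ 12399.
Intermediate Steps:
L = 2472/79 (L = 93*(1/3) - 23*(-1/79) = 31 + 23/79 = 2472/79 ≈ 31.291)
l(Q, S) = Q
(w + l(L, 139)) + a(v(W(-1, 2), (0 + 6)**2), 101) = (12274 + 2472/79) + 94 = 972118/79 + 94 = 979544/79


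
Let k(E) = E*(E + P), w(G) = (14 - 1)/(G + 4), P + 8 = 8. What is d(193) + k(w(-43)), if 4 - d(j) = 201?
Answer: -1772/9 ≈ -196.89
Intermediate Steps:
d(j) = -197 (d(j) = 4 - 1*201 = 4 - 201 = -197)
P = 0 (P = -8 + 8 = 0)
w(G) = 13/(4 + G)
k(E) = E² (k(E) = E*(E + 0) = E*E = E²)
d(193) + k(w(-43)) = -197 + (13/(4 - 43))² = -197 + (13/(-39))² = -197 + (13*(-1/39))² = -197 + (-⅓)² = -197 + ⅑ = -1772/9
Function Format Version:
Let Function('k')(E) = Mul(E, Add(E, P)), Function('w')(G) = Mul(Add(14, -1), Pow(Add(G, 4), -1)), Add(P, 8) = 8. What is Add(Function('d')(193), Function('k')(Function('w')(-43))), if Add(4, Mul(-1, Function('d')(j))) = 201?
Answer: Rational(-1772, 9) ≈ -196.89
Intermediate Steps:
Function('d')(j) = -197 (Function('d')(j) = Add(4, Mul(-1, 201)) = Add(4, -201) = -197)
P = 0 (P = Add(-8, 8) = 0)
Function('w')(G) = Mul(13, Pow(Add(4, G), -1))
Function('k')(E) = Pow(E, 2) (Function('k')(E) = Mul(E, Add(E, 0)) = Mul(E, E) = Pow(E, 2))
Add(Function('d')(193), Function('k')(Function('w')(-43))) = Add(-197, Pow(Mul(13, Pow(Add(4, -43), -1)), 2)) = Add(-197, Pow(Mul(13, Pow(-39, -1)), 2)) = Add(-197, Pow(Mul(13, Rational(-1, 39)), 2)) = Add(-197, Pow(Rational(-1, 3), 2)) = Add(-197, Rational(1, 9)) = Rational(-1772, 9)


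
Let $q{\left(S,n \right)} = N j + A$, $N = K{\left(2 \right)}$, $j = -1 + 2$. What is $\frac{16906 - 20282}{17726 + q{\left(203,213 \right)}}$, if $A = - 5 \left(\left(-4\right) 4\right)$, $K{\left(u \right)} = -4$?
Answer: $- \frac{1688}{8901} \approx -0.18964$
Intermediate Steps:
$j = 1$
$N = -4$
$A = 80$ ($A = \left(-5\right) \left(-16\right) = 80$)
$q{\left(S,n \right)} = 76$ ($q{\left(S,n \right)} = \left(-4\right) 1 + 80 = -4 + 80 = 76$)
$\frac{16906 - 20282}{17726 + q{\left(203,213 \right)}} = \frac{16906 - 20282}{17726 + 76} = - \frac{3376}{17802} = \left(-3376\right) \frac{1}{17802} = - \frac{1688}{8901}$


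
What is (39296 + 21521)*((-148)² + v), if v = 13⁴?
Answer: 3069129905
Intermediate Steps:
v = 28561
(39296 + 21521)*((-148)² + v) = (39296 + 21521)*((-148)² + 28561) = 60817*(21904 + 28561) = 60817*50465 = 3069129905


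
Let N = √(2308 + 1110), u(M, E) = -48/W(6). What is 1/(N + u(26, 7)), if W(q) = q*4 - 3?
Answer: 56/83613 + 49*√3418/167226 ≈ 0.017801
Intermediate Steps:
W(q) = -3 + 4*q (W(q) = 4*q - 3 = -3 + 4*q)
u(M, E) = -16/7 (u(M, E) = -48/(-3 + 4*6) = -48/(-3 + 24) = -48/21 = -48*1/21 = -16/7)
N = √3418 ≈ 58.464
1/(N + u(26, 7)) = 1/(√3418 - 16/7) = 1/(-16/7 + √3418)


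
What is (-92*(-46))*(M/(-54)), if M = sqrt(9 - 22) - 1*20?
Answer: 42320/27 - 2116*I*sqrt(13)/27 ≈ 1567.4 - 282.57*I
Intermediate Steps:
M = -20 + I*sqrt(13) (M = sqrt(-13) - 20 = I*sqrt(13) - 20 = -20 + I*sqrt(13) ≈ -20.0 + 3.6056*I)
(-92*(-46))*(M/(-54)) = (-92*(-46))*((-20 + I*sqrt(13))/(-54)) = 4232*((-20 + I*sqrt(13))*(-1/54)) = 4232*(10/27 - I*sqrt(13)/54) = 42320/27 - 2116*I*sqrt(13)/27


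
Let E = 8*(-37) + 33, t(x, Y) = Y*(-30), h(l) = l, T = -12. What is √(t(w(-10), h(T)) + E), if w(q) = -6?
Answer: √97 ≈ 9.8489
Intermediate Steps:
t(x, Y) = -30*Y
E = -263 (E = -296 + 33 = -263)
√(t(w(-10), h(T)) + E) = √(-30*(-12) - 263) = √(360 - 263) = √97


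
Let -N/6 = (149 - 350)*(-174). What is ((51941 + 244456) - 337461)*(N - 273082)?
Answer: 19830873264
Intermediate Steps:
N = -209844 (N = -6*(149 - 350)*(-174) = -(-1206)*(-174) = -6*34974 = -209844)
((51941 + 244456) - 337461)*(N - 273082) = ((51941 + 244456) - 337461)*(-209844 - 273082) = (296397 - 337461)*(-482926) = -41064*(-482926) = 19830873264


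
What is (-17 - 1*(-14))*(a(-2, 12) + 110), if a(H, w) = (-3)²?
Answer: -357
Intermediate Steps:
a(H, w) = 9
(-17 - 1*(-14))*(a(-2, 12) + 110) = (-17 - 1*(-14))*(9 + 110) = (-17 + 14)*119 = -3*119 = -357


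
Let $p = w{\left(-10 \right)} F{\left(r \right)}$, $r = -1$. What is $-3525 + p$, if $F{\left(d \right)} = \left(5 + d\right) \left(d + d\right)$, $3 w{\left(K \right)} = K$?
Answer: $- \frac{10495}{3} \approx -3498.3$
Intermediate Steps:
$w{\left(K \right)} = \frac{K}{3}$
$F{\left(d \right)} = 2 d \left(5 + d\right)$ ($F{\left(d \right)} = \left(5 + d\right) 2 d = 2 d \left(5 + d\right)$)
$p = \frac{80}{3}$ ($p = \frac{1}{3} \left(-10\right) 2 \left(-1\right) \left(5 - 1\right) = - \frac{10 \cdot 2 \left(-1\right) 4}{3} = \left(- \frac{10}{3}\right) \left(-8\right) = \frac{80}{3} \approx 26.667$)
$-3525 + p = -3525 + \frac{80}{3} = - \frac{10495}{3}$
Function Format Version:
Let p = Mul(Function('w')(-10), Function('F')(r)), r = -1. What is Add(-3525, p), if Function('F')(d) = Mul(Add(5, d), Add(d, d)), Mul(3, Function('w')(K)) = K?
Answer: Rational(-10495, 3) ≈ -3498.3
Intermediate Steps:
Function('w')(K) = Mul(Rational(1, 3), K)
Function('F')(d) = Mul(2, d, Add(5, d)) (Function('F')(d) = Mul(Add(5, d), Mul(2, d)) = Mul(2, d, Add(5, d)))
p = Rational(80, 3) (p = Mul(Mul(Rational(1, 3), -10), Mul(2, -1, Add(5, -1))) = Mul(Rational(-10, 3), Mul(2, -1, 4)) = Mul(Rational(-10, 3), -8) = Rational(80, 3) ≈ 26.667)
Add(-3525, p) = Add(-3525, Rational(80, 3)) = Rational(-10495, 3)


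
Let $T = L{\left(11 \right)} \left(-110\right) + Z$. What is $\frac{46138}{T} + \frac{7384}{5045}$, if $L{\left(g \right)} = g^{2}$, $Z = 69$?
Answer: $- \frac{134994666}{66800845} \approx -2.0209$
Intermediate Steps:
$T = -13241$ ($T = 11^{2} \left(-110\right) + 69 = 121 \left(-110\right) + 69 = -13310 + 69 = -13241$)
$\frac{46138}{T} + \frac{7384}{5045} = \frac{46138}{-13241} + \frac{7384}{5045} = 46138 \left(- \frac{1}{13241}\right) + 7384 \cdot \frac{1}{5045} = - \frac{46138}{13241} + \frac{7384}{5045} = - \frac{134994666}{66800845}$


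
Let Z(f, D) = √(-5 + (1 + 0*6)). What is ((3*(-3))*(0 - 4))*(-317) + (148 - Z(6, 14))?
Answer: -11264 - 2*I ≈ -11264.0 - 2.0*I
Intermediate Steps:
Z(f, D) = 2*I (Z(f, D) = √(-5 + (1 + 0)) = √(-5 + 1) = √(-4) = 2*I)
((3*(-3))*(0 - 4))*(-317) + (148 - Z(6, 14)) = ((3*(-3))*(0 - 4))*(-317) + (148 - 2*I) = -9*(-4)*(-317) + (148 - 2*I) = 36*(-317) + (148 - 2*I) = -11412 + (148 - 2*I) = -11264 - 2*I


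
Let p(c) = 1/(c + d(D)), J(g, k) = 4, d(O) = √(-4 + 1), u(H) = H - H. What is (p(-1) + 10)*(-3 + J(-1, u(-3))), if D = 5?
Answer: (9*I + 10*√3)/(I + √3) ≈ 9.75 - 0.43301*I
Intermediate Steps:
u(H) = 0
d(O) = I*√3 (d(O) = √(-3) = I*√3)
p(c) = 1/(c + I*√3)
(p(-1) + 10)*(-3 + J(-1, u(-3))) = (1/(-1 + I*√3) + 10)*(-3 + 4) = (10 + 1/(-1 + I*√3))*1 = 10 + 1/(-1 + I*√3)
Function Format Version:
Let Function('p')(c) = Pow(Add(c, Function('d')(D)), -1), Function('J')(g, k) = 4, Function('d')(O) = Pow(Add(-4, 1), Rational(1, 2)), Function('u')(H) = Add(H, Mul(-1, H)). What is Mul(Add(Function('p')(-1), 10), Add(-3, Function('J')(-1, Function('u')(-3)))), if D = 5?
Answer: Mul(Pow(Add(I, Pow(3, Rational(1, 2))), -1), Add(Mul(9, I), Mul(10, Pow(3, Rational(1, 2))))) ≈ Add(9.7500, Mul(-0.43301, I))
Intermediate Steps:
Function('u')(H) = 0
Function('d')(O) = Mul(I, Pow(3, Rational(1, 2))) (Function('d')(O) = Pow(-3, Rational(1, 2)) = Mul(I, Pow(3, Rational(1, 2))))
Function('p')(c) = Pow(Add(c, Mul(I, Pow(3, Rational(1, 2)))), -1)
Mul(Add(Function('p')(-1), 10), Add(-3, Function('J')(-1, Function('u')(-3)))) = Mul(Add(Pow(Add(-1, Mul(I, Pow(3, Rational(1, 2)))), -1), 10), Add(-3, 4)) = Mul(Add(10, Pow(Add(-1, Mul(I, Pow(3, Rational(1, 2)))), -1)), 1) = Add(10, Pow(Add(-1, Mul(I, Pow(3, Rational(1, 2)))), -1))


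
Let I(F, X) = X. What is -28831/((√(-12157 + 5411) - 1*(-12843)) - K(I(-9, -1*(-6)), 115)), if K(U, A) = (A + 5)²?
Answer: 44889867/2430995 + 28831*I*√6746/2430995 ≈ 18.466 + 0.97409*I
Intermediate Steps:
K(U, A) = (5 + A)²
-28831/((√(-12157 + 5411) - 1*(-12843)) - K(I(-9, -1*(-6)), 115)) = -28831/((√(-12157 + 5411) - 1*(-12843)) - (5 + 115)²) = -28831/((√(-6746) + 12843) - 1*120²) = -28831/((I*√6746 + 12843) - 1*14400) = -28831/((12843 + I*√6746) - 14400) = -28831/(-1557 + I*√6746)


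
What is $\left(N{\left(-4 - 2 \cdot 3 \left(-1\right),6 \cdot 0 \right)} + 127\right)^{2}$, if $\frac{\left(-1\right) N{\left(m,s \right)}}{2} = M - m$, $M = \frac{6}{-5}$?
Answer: $\frac{444889}{25} \approx 17796.0$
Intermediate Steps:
$M = - \frac{6}{5}$ ($M = 6 \left(- \frac{1}{5}\right) = - \frac{6}{5} \approx -1.2$)
$N{\left(m,s \right)} = \frac{12}{5} + 2 m$ ($N{\left(m,s \right)} = - 2 \left(- \frac{6}{5} - m\right) = \frac{12}{5} + 2 m$)
$\left(N{\left(-4 - 2 \cdot 3 \left(-1\right),6 \cdot 0 \right)} + 127\right)^{2} = \left(\left(\frac{12}{5} + 2 \left(-4 - 2 \cdot 3 \left(-1\right)\right)\right) + 127\right)^{2} = \left(\left(\frac{12}{5} + 2 \left(-4 - 6 \left(-1\right)\right)\right) + 127\right)^{2} = \left(\left(\frac{12}{5} + 2 \left(-4 - -6\right)\right) + 127\right)^{2} = \left(\left(\frac{12}{5} + 2 \left(-4 + 6\right)\right) + 127\right)^{2} = \left(\left(\frac{12}{5} + 2 \cdot 2\right) + 127\right)^{2} = \left(\left(\frac{12}{5} + 4\right) + 127\right)^{2} = \left(\frac{32}{5} + 127\right)^{2} = \left(\frac{667}{5}\right)^{2} = \frac{444889}{25}$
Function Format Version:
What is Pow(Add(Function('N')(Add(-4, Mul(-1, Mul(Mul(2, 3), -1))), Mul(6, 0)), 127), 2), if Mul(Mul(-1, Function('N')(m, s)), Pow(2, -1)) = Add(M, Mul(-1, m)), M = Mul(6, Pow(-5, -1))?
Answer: Rational(444889, 25) ≈ 17796.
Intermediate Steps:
M = Rational(-6, 5) (M = Mul(6, Rational(-1, 5)) = Rational(-6, 5) ≈ -1.2000)
Function('N')(m, s) = Add(Rational(12, 5), Mul(2, m)) (Function('N')(m, s) = Mul(-2, Add(Rational(-6, 5), Mul(-1, m))) = Add(Rational(12, 5), Mul(2, m)))
Pow(Add(Function('N')(Add(-4, Mul(-1, Mul(Mul(2, 3), -1))), Mul(6, 0)), 127), 2) = Pow(Add(Add(Rational(12, 5), Mul(2, Add(-4, Mul(-1, Mul(Mul(2, 3), -1))))), 127), 2) = Pow(Add(Add(Rational(12, 5), Mul(2, Add(-4, Mul(-1, Mul(6, -1))))), 127), 2) = Pow(Add(Add(Rational(12, 5), Mul(2, Add(-4, Mul(-1, -6)))), 127), 2) = Pow(Add(Add(Rational(12, 5), Mul(2, Add(-4, 6))), 127), 2) = Pow(Add(Add(Rational(12, 5), Mul(2, 2)), 127), 2) = Pow(Add(Add(Rational(12, 5), 4), 127), 2) = Pow(Add(Rational(32, 5), 127), 2) = Pow(Rational(667, 5), 2) = Rational(444889, 25)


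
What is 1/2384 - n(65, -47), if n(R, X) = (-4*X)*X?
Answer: 21065025/2384 ≈ 8836.0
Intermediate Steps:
n(R, X) = -4*X**2
1/2384 - n(65, -47) = 1/2384 - (-4)*(-47)**2 = 1/2384 - (-4)*2209 = 1/2384 - 1*(-8836) = 1/2384 + 8836 = 21065025/2384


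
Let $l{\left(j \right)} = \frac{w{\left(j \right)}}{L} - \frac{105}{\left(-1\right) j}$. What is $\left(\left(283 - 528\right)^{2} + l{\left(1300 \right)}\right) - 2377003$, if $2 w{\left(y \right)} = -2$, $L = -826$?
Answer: $- \frac{248797088837}{107380} \approx -2.317 \cdot 10^{6}$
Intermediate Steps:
$w{\left(y \right)} = -1$ ($w{\left(y \right)} = \frac{1}{2} \left(-2\right) = -1$)
$l{\left(j \right)} = \frac{1}{826} + \frac{105}{j}$ ($l{\left(j \right)} = - \frac{1}{-826} - \frac{105}{\left(-1\right) j} = \left(-1\right) \left(- \frac{1}{826}\right) - 105 \left(- \frac{1}{j}\right) = \frac{1}{826} + \frac{105}{j}$)
$\left(\left(283 - 528\right)^{2} + l{\left(1300 \right)}\right) - 2377003 = \left(\left(283 - 528\right)^{2} + \frac{86730 + 1300}{826 \cdot 1300}\right) - 2377003 = \left(\left(-245\right)^{2} + \frac{1}{826} \cdot \frac{1}{1300} \cdot 88030\right) - 2377003 = \left(60025 + \frac{8803}{107380}\right) - 2377003 = \frac{6445493303}{107380} - 2377003 = - \frac{248797088837}{107380}$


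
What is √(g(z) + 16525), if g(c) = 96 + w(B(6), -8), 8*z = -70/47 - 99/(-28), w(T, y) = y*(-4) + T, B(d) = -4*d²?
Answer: √16509 ≈ 128.49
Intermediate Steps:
w(T, y) = T - 4*y (w(T, y) = -4*y + T = T - 4*y)
z = 2693/10528 (z = (-70/47 - 99/(-28))/8 = (-70*1/47 - 99*(-1/28))/8 = (-70/47 + 99/28)/8 = (⅛)*(2693/1316) = 2693/10528 ≈ 0.25579)
g(c) = -16 (g(c) = 96 + (-4*6² - 4*(-8)) = 96 + (-4*36 + 32) = 96 + (-144 + 32) = 96 - 112 = -16)
√(g(z) + 16525) = √(-16 + 16525) = √16509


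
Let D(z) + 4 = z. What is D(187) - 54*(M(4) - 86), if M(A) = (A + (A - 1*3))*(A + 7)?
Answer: 1857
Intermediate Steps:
D(z) = -4 + z
M(A) = (-3 + 2*A)*(7 + A) (M(A) = (A + (A - 3))*(7 + A) = (A + (-3 + A))*(7 + A) = (-3 + 2*A)*(7 + A))
D(187) - 54*(M(4) - 86) = (-4 + 187) - 54*((-21 + 2*4² + 11*4) - 86) = 183 - 54*((-21 + 2*16 + 44) - 86) = 183 - 54*((-21 + 32 + 44) - 86) = 183 - 54*(55 - 86) = 183 - 54*(-31) = 183 - 1*(-1674) = 183 + 1674 = 1857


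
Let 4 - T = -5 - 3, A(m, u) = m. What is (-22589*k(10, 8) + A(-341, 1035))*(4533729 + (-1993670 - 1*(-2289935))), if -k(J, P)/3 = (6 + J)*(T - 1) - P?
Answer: 54987139142910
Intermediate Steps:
T = 12 (T = 4 - (-5 - 3) = 4 - 1*(-8) = 4 + 8 = 12)
k(J, P) = -198 - 33*J + 3*P (k(J, P) = -3*((6 + J)*(12 - 1) - P) = -3*((6 + J)*11 - P) = -3*((66 + 11*J) - P) = -3*(66 - P + 11*J) = -198 - 33*J + 3*P)
(-22589*k(10, 8) + A(-341, 1035))*(4533729 + (-1993670 - 1*(-2289935))) = (-22589*(-198 - 33*10 + 3*8) - 341)*(4533729 + (-1993670 - 1*(-2289935))) = (-22589*(-198 - 330 + 24) - 341)*(4533729 + (-1993670 + 2289935)) = (-22589*(-504) - 341)*(4533729 + 296265) = (11384856 - 341)*4829994 = 11384515*4829994 = 54987139142910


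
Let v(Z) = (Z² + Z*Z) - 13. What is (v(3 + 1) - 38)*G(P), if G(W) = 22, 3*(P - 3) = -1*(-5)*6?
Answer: -418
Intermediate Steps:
P = 13 (P = 3 + (-1*(-5)*6)/3 = 3 + (5*6)/3 = 3 + (⅓)*30 = 3 + 10 = 13)
v(Z) = -13 + 2*Z² (v(Z) = (Z² + Z²) - 13 = 2*Z² - 13 = -13 + 2*Z²)
(v(3 + 1) - 38)*G(P) = ((-13 + 2*(3 + 1)²) - 38)*22 = ((-13 + 2*4²) - 38)*22 = ((-13 + 2*16) - 38)*22 = ((-13 + 32) - 38)*22 = (19 - 38)*22 = -19*22 = -418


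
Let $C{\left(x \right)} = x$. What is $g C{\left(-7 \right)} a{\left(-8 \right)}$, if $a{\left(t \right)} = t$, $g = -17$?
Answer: $-952$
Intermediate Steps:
$g C{\left(-7 \right)} a{\left(-8 \right)} = \left(-17\right) \left(-7\right) \left(-8\right) = 119 \left(-8\right) = -952$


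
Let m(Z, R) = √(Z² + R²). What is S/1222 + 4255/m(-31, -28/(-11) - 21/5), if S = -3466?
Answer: -1733/611 + 234025*√2915306/2915306 ≈ 134.23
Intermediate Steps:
m(Z, R) = √(R² + Z²)
S/1222 + 4255/m(-31, -28/(-11) - 21/5) = -3466/1222 + 4255/(√((-28/(-11) - 21/5)² + (-31)²)) = -3466*1/1222 + 4255/(√((-28*(-1/11) - 21*⅕)² + 961)) = -1733/611 + 4255/(√((28/11 - 21/5)² + 961)) = -1733/611 + 4255/(√((-91/55)² + 961)) = -1733/611 + 4255/(√(8281/3025 + 961)) = -1733/611 + 4255/(√(2915306/3025)) = -1733/611 + 4255/((√2915306/55)) = -1733/611 + 4255*(55*√2915306/2915306) = -1733/611 + 234025*√2915306/2915306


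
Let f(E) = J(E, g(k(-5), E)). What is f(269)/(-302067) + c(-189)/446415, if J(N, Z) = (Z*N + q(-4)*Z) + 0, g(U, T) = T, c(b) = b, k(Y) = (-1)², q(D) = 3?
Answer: -10906794461/44949079935 ≈ -0.24265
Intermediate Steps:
k(Y) = 1
J(N, Z) = 3*Z + N*Z (J(N, Z) = (Z*N + 3*Z) + 0 = (N*Z + 3*Z) + 0 = (3*Z + N*Z) + 0 = 3*Z + N*Z)
f(E) = E*(3 + E)
f(269)/(-302067) + c(-189)/446415 = (269*(3 + 269))/(-302067) - 189/446415 = (269*272)*(-1/302067) - 189*1/446415 = 73168*(-1/302067) - 63/148805 = -73168/302067 - 63/148805 = -10906794461/44949079935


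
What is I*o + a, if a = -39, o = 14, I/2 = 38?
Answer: 1025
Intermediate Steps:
I = 76 (I = 2*38 = 76)
I*o + a = 76*14 - 39 = 1064 - 39 = 1025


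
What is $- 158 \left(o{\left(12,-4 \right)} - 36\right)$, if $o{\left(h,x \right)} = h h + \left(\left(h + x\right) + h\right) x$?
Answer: $-4424$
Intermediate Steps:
$o{\left(h,x \right)} = h^{2} + x \left(x + 2 h\right)$ ($o{\left(h,x \right)} = h^{2} + \left(x + 2 h\right) x = h^{2} + x \left(x + 2 h\right)$)
$- 158 \left(o{\left(12,-4 \right)} - 36\right) = - 158 \left(\left(12^{2} + \left(-4\right)^{2} + 2 \cdot 12 \left(-4\right)\right) - 36\right) = - 158 \left(\left(144 + 16 - 96\right) - 36\right) = - 158 \left(64 - 36\right) = \left(-158\right) 28 = -4424$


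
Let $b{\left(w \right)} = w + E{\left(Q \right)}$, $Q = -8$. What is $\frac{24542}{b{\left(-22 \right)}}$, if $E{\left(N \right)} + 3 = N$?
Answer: $- \frac{24542}{33} \approx -743.7$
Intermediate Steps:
$E{\left(N \right)} = -3 + N$
$b{\left(w \right)} = -11 + w$ ($b{\left(w \right)} = w - 11 = -11 + w$)
$\frac{24542}{b{\left(-22 \right)}} = \frac{24542}{-11 - 22} = \frac{24542}{-33} = 24542 \left(- \frac{1}{33}\right) = - \frac{24542}{33}$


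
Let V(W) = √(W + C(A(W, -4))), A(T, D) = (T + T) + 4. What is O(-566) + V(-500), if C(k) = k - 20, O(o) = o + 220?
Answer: -346 + 2*I*√379 ≈ -346.0 + 38.936*I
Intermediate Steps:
A(T, D) = 4 + 2*T (A(T, D) = 2*T + 4 = 4 + 2*T)
O(o) = 220 + o
C(k) = -20 + k
V(W) = √(-16 + 3*W) (V(W) = √(W + (-20 + (4 + 2*W))) = √(W + (-16 + 2*W)) = √(-16 + 3*W))
O(-566) + V(-500) = (220 - 566) + √(-16 + 3*(-500)) = -346 + √(-16 - 1500) = -346 + √(-1516) = -346 + 2*I*√379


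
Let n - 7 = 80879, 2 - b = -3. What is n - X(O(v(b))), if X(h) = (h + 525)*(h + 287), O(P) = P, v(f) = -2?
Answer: -68169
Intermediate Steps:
b = 5 (b = 2 - 1*(-3) = 2 + 3 = 5)
n = 80886 (n = 7 + 80879 = 80886)
X(h) = (287 + h)*(525 + h) (X(h) = (525 + h)*(287 + h) = (287 + h)*(525 + h))
n - X(O(v(b))) = 80886 - (150675 + (-2)² + 812*(-2)) = 80886 - (150675 + 4 - 1624) = 80886 - 1*149055 = 80886 - 149055 = -68169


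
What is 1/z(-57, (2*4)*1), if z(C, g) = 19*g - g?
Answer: 1/144 ≈ 0.0069444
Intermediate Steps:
z(C, g) = 18*g
1/z(-57, (2*4)*1) = 1/(18*((2*4)*1)) = 1/(18*(8*1)) = 1/(18*8) = 1/144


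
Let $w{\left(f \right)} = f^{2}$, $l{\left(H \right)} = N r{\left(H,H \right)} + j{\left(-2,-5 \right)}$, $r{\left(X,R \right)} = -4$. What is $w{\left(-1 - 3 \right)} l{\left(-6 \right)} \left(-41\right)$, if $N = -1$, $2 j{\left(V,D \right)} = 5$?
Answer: $-4264$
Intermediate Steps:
$j{\left(V,D \right)} = \frac{5}{2}$ ($j{\left(V,D \right)} = \frac{1}{2} \cdot 5 = \frac{5}{2}$)
$l{\left(H \right)} = \frac{13}{2}$ ($l{\left(H \right)} = \left(-1\right) \left(-4\right) + \frac{5}{2} = 4 + \frac{5}{2} = \frac{13}{2}$)
$w{\left(-1 - 3 \right)} l{\left(-6 \right)} \left(-41\right) = \left(-1 - 3\right)^{2} \cdot \frac{13}{2} \left(-41\right) = \left(-4\right)^{2} \cdot \frac{13}{2} \left(-41\right) = 16 \cdot \frac{13}{2} \left(-41\right) = 104 \left(-41\right) = -4264$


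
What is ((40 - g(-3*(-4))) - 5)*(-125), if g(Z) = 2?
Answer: -4125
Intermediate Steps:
((40 - g(-3*(-4))) - 5)*(-125) = ((40 - 1*2) - 5)*(-125) = ((40 - 2) - 5)*(-125) = (38 - 5)*(-125) = 33*(-125) = -4125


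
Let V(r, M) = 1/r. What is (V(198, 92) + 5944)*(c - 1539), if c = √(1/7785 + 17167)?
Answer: -201252123/22 + 1176913*√28900752010/256905 ≈ -8.3690e+6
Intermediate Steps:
c = 2*√28900752010/2595 (c = √(1/7785 + 17167) = √(133645096/7785) = 2*√28900752010/2595 ≈ 131.02)
(V(198, 92) + 5944)*(c - 1539) = (1/198 + 5944)*(2*√28900752010/2595 - 1539) = (1/198 + 5944)*(-1539 + 2*√28900752010/2595) = 1176913*(-1539 + 2*√28900752010/2595)/198 = -201252123/22 + 1176913*√28900752010/256905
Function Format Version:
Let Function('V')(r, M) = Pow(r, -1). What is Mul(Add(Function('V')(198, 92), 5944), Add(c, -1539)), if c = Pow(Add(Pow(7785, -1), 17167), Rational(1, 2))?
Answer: Add(Rational(-201252123, 22), Mul(Rational(1176913, 256905), Pow(28900752010, Rational(1, 2)))) ≈ -8.3690e+6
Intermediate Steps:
c = Mul(Rational(2, 2595), Pow(28900752010, Rational(1, 2))) (c = Pow(Add(Rational(1, 7785), 17167), Rational(1, 2)) = Pow(Rational(133645096, 7785), Rational(1, 2)) = Mul(Rational(2, 2595), Pow(28900752010, Rational(1, 2))) ≈ 131.02)
Mul(Add(Function('V')(198, 92), 5944), Add(c, -1539)) = Mul(Add(Pow(198, -1), 5944), Add(Mul(Rational(2, 2595), Pow(28900752010, Rational(1, 2))), -1539)) = Mul(Add(Rational(1, 198), 5944), Add(-1539, Mul(Rational(2, 2595), Pow(28900752010, Rational(1, 2))))) = Mul(Rational(1176913, 198), Add(-1539, Mul(Rational(2, 2595), Pow(28900752010, Rational(1, 2))))) = Add(Rational(-201252123, 22), Mul(Rational(1176913, 256905), Pow(28900752010, Rational(1, 2))))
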